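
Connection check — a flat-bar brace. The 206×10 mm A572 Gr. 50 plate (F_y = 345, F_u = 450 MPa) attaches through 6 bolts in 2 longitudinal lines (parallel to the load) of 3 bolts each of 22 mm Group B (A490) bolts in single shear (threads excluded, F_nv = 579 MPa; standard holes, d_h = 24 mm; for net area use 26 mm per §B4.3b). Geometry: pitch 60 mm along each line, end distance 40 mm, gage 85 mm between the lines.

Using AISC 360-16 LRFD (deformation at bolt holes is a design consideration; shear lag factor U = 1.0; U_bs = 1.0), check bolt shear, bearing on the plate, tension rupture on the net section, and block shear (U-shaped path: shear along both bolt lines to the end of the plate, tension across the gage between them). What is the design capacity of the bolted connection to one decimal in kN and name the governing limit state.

519.8 kN (net-section rupture governs)

Bolt shear: A_b = π(22)²/4 = 380.13 mm². φR_n = 0.75 × 579 × 380.13 × 6 × 1 = 990.4 kN.
Bearing (10 mm plate, F_u = 450 MPa): end bolts L_c = 40 − 24/2 = 28, R_n = min(1.2×28×10×450, 2.4×22×10×450) = 151.2 kN/bolt; interior L_c = 60 − 24 = 36, R_n = 194.4 kN/bolt. φR_n = 0.75 × (2×151.2 + 4×194.4) = 810.0 kN.
Tension rupture (net): A_n = (206 − 2×26)×10 = 1540 mm² (U = 1.0, A_e = A_n). φR_n = 0.75 × 450 × 1540 = 519.8 kN.
Block shear: shear path 2×[40+2×60] = 2×160 mm, A_gv = 3200, A_nv = 2×(160 − 2.5×26)×10 = 1900 mm²; tension across gage: (85 − 1×26)×10 = 590 mm². R_n = min(0.6×450×1900, 0.6×345×3200) + 1.0×450×590 = min(513, 662.4) + 265.5 = 778.5 kN. φR_n = 0.75 × 778.5 = 583.9 kN.
Governing: min(990.4, 810.0, 519.8, 583.9) = 519.8 kN → net-section rupture.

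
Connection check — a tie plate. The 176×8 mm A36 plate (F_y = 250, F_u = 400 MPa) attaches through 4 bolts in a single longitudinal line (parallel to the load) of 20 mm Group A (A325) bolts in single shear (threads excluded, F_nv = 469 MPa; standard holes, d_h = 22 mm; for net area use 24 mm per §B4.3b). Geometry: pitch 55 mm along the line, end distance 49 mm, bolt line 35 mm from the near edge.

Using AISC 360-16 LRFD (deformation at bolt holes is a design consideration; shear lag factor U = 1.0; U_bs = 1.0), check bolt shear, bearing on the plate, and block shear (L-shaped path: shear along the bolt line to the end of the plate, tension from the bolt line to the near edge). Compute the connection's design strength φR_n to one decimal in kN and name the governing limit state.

242.4 kN (block shear governs)

Bolt shear: A_b = π(20)²/4 = 314.16 mm². φR_n = 0.75 × 469 × 314.16 × 4 × 1 = 442.0 kN.
Bearing (8 mm plate, F_u = 400 MPa): end bolts L_c = 49 − 22/2 = 38, R_n = min(1.2×38×8×400, 2.4×20×8×400) = 145.92 kN/bolt; interior L_c = 55 − 22 = 33, R_n = 126.72 kN/bolt. φR_n = 0.75 × (1×145.92 + 3×126.72) = 394.6 kN.
Block shear: shear path 1×[49+3×55] = 1×214 mm, A_gv = 1712, A_nv = 1×(214 − 3.5×24)×8 = 1040 mm²; tension to near edge: (35 − 0.5×24)×8 = 184 mm². R_n = min(0.6×400×1040, 0.6×250×1712) + 1.0×400×184 = min(249.6, 256.8) + 73.6 = 323.2 kN. φR_n = 0.75 × 323.2 = 242.4 kN.
Governing: min(442.0, 394.6, 242.4) = 242.4 kN → block shear.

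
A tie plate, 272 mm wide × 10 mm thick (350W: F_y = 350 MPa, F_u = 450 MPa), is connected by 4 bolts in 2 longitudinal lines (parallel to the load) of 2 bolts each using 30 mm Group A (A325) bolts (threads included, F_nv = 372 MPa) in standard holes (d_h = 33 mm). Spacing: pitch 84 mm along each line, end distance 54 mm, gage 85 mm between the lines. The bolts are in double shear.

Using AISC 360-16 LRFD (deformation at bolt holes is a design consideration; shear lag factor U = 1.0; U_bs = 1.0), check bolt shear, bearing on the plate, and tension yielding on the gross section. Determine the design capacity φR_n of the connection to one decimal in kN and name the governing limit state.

Bolt shear: A_b = π(30)²/4 = 706.86 mm². φR_n = 0.75 × 372 × 706.86 × 4 × 2 = 1577.7 kN.
Bearing (10 mm plate, F_u = 450 MPa): end bolts L_c = 54 − 33/2 = 37.5, R_n = min(1.2×37.5×10×450, 2.4×30×10×450) = 202.5 kN/bolt; interior L_c = 84 − 33 = 51, R_n = 275.4 kN/bolt. φR_n = 0.75 × (2×202.5 + 2×275.4) = 716.9 kN.
Tension yield (gross): A_g = 272×10 = 2720 mm². φR_n = 0.90 × 350 × 2720 = 856.8 kN.
Governing: min(1577.7, 716.9, 856.8) = 716.9 kN → bearing.

716.9 kN (bearing governs)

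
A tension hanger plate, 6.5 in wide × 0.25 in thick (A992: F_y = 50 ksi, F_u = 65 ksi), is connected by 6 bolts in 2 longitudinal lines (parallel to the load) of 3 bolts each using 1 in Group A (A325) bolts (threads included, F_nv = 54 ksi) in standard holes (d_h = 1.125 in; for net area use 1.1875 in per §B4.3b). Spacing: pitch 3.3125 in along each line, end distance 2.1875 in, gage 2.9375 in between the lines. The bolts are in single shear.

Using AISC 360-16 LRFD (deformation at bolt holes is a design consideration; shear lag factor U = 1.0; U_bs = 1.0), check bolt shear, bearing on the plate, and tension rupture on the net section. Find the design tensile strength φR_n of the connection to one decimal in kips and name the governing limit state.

50.3 kips (net-section rupture governs)

Bolt shear: A_b = π(1)²/4 = 0.7854 in². φR_n = 0.75 × 54 × 0.7854 × 6 × 1 = 190.9 kips.
Bearing (0.25 in plate, F_u = 65 ksi): end bolts L_c = 2.1875 − 1.125/2 = 1.625, R_n = min(1.2×1.625×0.25×65, 2.4×1×0.25×65) = 31.688 kips/bolt; interior L_c = 3.3125 − 1.125 = 2.1875, R_n = 39 kips/bolt. φR_n = 0.75 × (2×31.688 + 4×39) = 164.5 kips.
Tension rupture (net): A_n = (6.5 − 2×1.1875)×0.25 = 1.0313 in² (U = 1.0, A_e = A_n). φR_n = 0.75 × 65 × 1.0313 = 50.3 kips.
Governing: min(190.9, 164.5, 50.3) = 50.3 kips → net-section rupture.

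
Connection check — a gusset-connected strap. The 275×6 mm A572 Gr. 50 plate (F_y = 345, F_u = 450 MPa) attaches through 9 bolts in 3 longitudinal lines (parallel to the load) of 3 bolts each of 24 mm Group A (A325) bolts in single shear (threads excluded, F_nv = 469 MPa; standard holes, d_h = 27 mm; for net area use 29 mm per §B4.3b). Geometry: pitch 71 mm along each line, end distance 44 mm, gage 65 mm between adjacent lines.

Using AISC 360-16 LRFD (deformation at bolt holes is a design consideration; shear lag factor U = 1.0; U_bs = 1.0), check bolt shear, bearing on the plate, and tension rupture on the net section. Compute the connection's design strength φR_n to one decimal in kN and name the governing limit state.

380.7 kN (net-section rupture governs)

Bolt shear: A_b = π(24)²/4 = 452.39 mm². φR_n = 0.75 × 469 × 452.39 × 9 × 1 = 1432.2 kN.
Bearing (6 mm plate, F_u = 450 MPa): end bolts L_c = 44 − 27/2 = 30.5, R_n = min(1.2×30.5×6×450, 2.4×24×6×450) = 98.82 kN/bolt; interior L_c = 71 − 27 = 44, R_n = 142.56 kN/bolt. φR_n = 0.75 × (3×98.82 + 6×142.56) = 863.9 kN.
Tension rupture (net): A_n = (275 − 3×29)×6 = 1128 mm² (U = 1.0, A_e = A_n). φR_n = 0.75 × 450 × 1128 = 380.7 kN.
Governing: min(1432.2, 863.9, 380.7) = 380.7 kN → net-section rupture.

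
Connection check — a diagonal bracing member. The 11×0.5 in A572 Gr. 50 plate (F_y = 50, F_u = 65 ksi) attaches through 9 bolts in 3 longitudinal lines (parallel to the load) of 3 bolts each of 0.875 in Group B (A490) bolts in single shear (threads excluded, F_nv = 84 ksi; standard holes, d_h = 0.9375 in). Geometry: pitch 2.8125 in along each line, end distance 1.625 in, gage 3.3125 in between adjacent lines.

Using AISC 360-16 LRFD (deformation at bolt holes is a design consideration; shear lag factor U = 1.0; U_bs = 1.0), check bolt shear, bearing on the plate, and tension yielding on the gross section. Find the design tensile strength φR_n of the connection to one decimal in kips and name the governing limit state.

Bolt shear: A_b = π(0.875)²/4 = 0.60132 in². φR_n = 0.75 × 84 × 0.60132 × 9 × 1 = 340.9 kips.
Bearing (0.5 in plate, F_u = 65 ksi): end bolts L_c = 1.625 − 0.9375/2 = 1.15625, R_n = min(1.2×1.15625×0.5×65, 2.4×0.875×0.5×65) = 45.094 kips/bolt; interior L_c = 2.8125 − 0.9375 = 1.875, R_n = 68.25 kips/bolt. φR_n = 0.75 × (3×45.094 + 6×68.25) = 408.6 kips.
Tension yield (gross): A_g = 11×0.5 = 5.5 in². φR_n = 0.90 × 50 × 5.5 = 247.5 kips.
Governing: min(340.9, 408.6, 247.5) = 247.5 kips → gross-section yield.

247.5 kips (gross-section yield governs)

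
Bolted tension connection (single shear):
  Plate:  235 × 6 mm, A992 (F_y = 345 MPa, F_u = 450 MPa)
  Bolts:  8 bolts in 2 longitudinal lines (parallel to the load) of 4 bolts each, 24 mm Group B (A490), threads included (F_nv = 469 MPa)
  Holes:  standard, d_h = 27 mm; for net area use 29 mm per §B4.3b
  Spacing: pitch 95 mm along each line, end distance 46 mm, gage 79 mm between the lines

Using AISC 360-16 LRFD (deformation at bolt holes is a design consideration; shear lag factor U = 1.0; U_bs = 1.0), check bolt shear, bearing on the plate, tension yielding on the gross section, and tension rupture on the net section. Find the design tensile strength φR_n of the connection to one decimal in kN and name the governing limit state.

358.4 kN (net-section rupture governs)

Bolt shear: A_b = π(24)²/4 = 452.39 mm². φR_n = 0.75 × 469 × 452.39 × 8 × 1 = 1273.0 kN.
Bearing (6 mm plate, F_u = 450 MPa): end bolts L_c = 46 − 27/2 = 32.5, R_n = min(1.2×32.5×6×450, 2.4×24×6×450) = 105.3 kN/bolt; interior L_c = 95 − 27 = 68, R_n = 155.52 kN/bolt. φR_n = 0.75 × (2×105.3 + 6×155.52) = 857.8 kN.
Tension yield (gross): A_g = 235×6 = 1410 mm². φR_n = 0.90 × 345 × 1410 = 437.8 kN.
Tension rupture (net): A_n = (235 − 2×29)×6 = 1062 mm² (U = 1.0, A_e = A_n). φR_n = 0.75 × 450 × 1062 = 358.4 kN.
Governing: min(1273.0, 857.8, 437.8, 358.4) = 358.4 kN → net-section rupture.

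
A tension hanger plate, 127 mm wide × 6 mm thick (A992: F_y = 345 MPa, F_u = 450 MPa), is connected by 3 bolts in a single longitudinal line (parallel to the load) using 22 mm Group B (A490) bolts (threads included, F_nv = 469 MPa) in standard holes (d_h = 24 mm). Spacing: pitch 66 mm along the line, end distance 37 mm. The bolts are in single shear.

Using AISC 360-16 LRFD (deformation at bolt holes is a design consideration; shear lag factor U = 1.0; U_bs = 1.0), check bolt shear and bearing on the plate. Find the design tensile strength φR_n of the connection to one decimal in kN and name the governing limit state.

Bolt shear: A_b = π(22)²/4 = 380.13 mm². φR_n = 0.75 × 469 × 380.13 × 3 × 1 = 401.1 kN.
Bearing (6 mm plate, F_u = 450 MPa): end bolts L_c = 37 − 24/2 = 25, R_n = min(1.2×25×6×450, 2.4×22×6×450) = 81 kN/bolt; interior L_c = 66 − 24 = 42, R_n = 136.08 kN/bolt. φR_n = 0.75 × (1×81 + 2×136.08) = 264.9 kN.
Governing: min(401.1, 264.9) = 264.9 kN → bearing.

264.9 kN (bearing governs)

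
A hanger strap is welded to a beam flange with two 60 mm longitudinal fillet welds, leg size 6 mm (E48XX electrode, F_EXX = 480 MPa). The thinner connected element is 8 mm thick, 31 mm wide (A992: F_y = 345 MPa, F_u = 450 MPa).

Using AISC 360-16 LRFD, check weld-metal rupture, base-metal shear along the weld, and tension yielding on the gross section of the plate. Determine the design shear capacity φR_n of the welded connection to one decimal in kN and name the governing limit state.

Weld metal: throat = 0.707×6 = 4.242 mm, L = 2×60 = 120 mm. φR_n = 0.75 × 0.6 × 480 × 4.242 × 120 = 110.0 kN.
Base metal shear (8 mm plate): yield φR_n = 1.0×0.6×345×8×120 = 198.7 kN; rupture φR_n = 0.75×0.6×450×8×120 = 194.4 kN; take 194.4 kN (rupture).
Tension yield (gross): A_g = 31×8 = 248 mm². φR_n = 0.90 × 345 × 248 = 77.0 kN.
Governing: min(110.0, 194.4, 77.0) = 77.0 kN → gross-section yield.

77.0 kN (gross-section yield governs)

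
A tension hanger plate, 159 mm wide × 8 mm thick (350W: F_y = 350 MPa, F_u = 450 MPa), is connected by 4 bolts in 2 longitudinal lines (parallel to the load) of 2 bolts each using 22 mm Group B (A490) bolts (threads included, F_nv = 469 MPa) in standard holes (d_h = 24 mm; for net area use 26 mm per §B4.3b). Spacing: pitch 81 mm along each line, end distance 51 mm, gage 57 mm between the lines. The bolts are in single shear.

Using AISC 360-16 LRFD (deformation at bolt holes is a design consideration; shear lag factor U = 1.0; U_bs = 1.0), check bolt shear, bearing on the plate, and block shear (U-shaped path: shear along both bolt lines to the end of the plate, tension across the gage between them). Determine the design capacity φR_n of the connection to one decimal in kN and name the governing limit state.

385.0 kN (block shear governs)

Bolt shear: A_b = π(22)²/4 = 380.13 mm². φR_n = 0.75 × 469 × 380.13 × 4 × 1 = 534.8 kN.
Bearing (8 mm plate, F_u = 450 MPa): end bolts L_c = 51 − 24/2 = 39, R_n = min(1.2×39×8×450, 2.4×22×8×450) = 168.48 kN/bolt; interior L_c = 81 − 24 = 57, R_n = 190.08 kN/bolt. φR_n = 0.75 × (2×168.48 + 2×190.08) = 537.8 kN.
Block shear: shear path 2×[51+1×81] = 2×132 mm, A_gv = 2112, A_nv = 2×(132 − 1.5×26)×8 = 1488 mm²; tension across gage: (57 − 1×26)×8 = 248 mm². R_n = min(0.6×450×1488, 0.6×350×2112) + 1.0×450×248 = min(401.76, 443.52) + 111.6 = 513.36 kN. φR_n = 0.75 × 513.36 = 385.0 kN.
Governing: min(534.8, 537.8, 385.0) = 385.0 kN → block shear.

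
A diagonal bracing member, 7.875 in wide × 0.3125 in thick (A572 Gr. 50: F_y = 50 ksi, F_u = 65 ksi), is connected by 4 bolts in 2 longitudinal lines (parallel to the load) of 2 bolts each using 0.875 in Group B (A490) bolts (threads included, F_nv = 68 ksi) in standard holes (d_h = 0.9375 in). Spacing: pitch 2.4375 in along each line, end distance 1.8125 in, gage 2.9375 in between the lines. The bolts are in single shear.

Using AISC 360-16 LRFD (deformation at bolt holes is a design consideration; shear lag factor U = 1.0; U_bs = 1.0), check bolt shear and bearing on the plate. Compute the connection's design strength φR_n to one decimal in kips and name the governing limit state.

Bolt shear: A_b = π(0.875)²/4 = 0.60132 in². φR_n = 0.75 × 68 × 0.60132 × 4 × 1 = 122.7 kips.
Bearing (0.3125 in plate, F_u = 65 ksi): end bolts L_c = 1.8125 − 0.9375/2 = 1.34375, R_n = min(1.2×1.34375×0.3125×65, 2.4×0.875×0.3125×65) = 32.754 kips/bolt; interior L_c = 2.4375 − 0.9375 = 1.5, R_n = 36.563 kips/bolt. φR_n = 0.75 × (2×32.754 + 2×36.563) = 104.0 kips.
Governing: min(122.7, 104.0) = 104.0 kips → bearing.

104.0 kips (bearing governs)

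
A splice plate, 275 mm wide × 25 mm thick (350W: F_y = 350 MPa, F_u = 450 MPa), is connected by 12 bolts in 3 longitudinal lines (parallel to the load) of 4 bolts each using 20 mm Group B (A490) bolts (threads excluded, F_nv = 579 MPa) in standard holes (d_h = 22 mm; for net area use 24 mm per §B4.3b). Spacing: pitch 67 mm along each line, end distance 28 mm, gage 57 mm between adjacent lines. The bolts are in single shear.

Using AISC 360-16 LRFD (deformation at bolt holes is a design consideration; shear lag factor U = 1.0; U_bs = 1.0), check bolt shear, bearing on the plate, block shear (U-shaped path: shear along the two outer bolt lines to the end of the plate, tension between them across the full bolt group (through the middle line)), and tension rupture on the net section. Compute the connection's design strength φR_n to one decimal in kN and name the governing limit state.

1637.1 kN (bolt shear governs)

Bolt shear: A_b = π(20)²/4 = 314.16 mm². φR_n = 0.75 × 579 × 314.16 × 12 × 1 = 1637.1 kN.
Bearing (25 mm plate, F_u = 450 MPa): end bolts L_c = 28 − 22/2 = 17, R_n = min(1.2×17×25×450, 2.4×20×25×450) = 229.5 kN/bolt; interior L_c = 67 − 22 = 45, R_n = 540 kN/bolt. φR_n = 0.75 × (3×229.5 + 9×540) = 4161.4 kN.
Block shear: shear path 2×[28+3×67] = 2×229 mm, A_gv = 11450, A_nv = 2×(229 − 3.5×24)×25 = 7250 mm²; tension across gage: (114 − 2×24)×25 = 1650 mm². R_n = min(0.6×450×7250, 0.6×350×11450) + 1.0×450×1650 = min(1957.5, 2404.5) + 742.5 = 2700 kN. φR_n = 0.75 × 2700 = 2025.0 kN.
Tension rupture (net): A_n = (275 − 3×24)×25 = 5075 mm² (U = 1.0, A_e = A_n). φR_n = 0.75 × 450 × 5075 = 1712.8 kN.
Governing: min(1637.1, 4161.4, 2025.0, 1712.8) = 1637.1 kN → bolt shear.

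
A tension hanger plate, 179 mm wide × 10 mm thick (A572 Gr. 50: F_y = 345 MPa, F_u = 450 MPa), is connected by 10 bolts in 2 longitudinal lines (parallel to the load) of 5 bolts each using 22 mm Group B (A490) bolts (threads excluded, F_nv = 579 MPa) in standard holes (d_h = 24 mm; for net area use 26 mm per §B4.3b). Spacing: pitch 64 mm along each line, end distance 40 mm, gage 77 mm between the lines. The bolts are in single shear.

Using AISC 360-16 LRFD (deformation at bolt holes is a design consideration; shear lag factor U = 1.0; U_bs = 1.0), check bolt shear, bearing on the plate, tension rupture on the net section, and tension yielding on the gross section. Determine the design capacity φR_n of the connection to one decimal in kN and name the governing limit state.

428.6 kN (net-section rupture governs)

Bolt shear: A_b = π(22)²/4 = 380.13 mm². φR_n = 0.75 × 579 × 380.13 × 10 × 1 = 1650.7 kN.
Bearing (10 mm plate, F_u = 450 MPa): end bolts L_c = 40 − 24/2 = 28, R_n = min(1.2×28×10×450, 2.4×22×10×450) = 151.2 kN/bolt; interior L_c = 64 − 24 = 40, R_n = 216 kN/bolt. φR_n = 0.75 × (2×151.2 + 8×216) = 1522.8 kN.
Tension rupture (net): A_n = (179 − 2×26)×10 = 1270 mm² (U = 1.0, A_e = A_n). φR_n = 0.75 × 450 × 1270 = 428.6 kN.
Tension yield (gross): A_g = 179×10 = 1790 mm². φR_n = 0.90 × 345 × 1790 = 555.8 kN.
Governing: min(1650.7, 1522.8, 428.6, 555.8) = 428.6 kN → net-section rupture.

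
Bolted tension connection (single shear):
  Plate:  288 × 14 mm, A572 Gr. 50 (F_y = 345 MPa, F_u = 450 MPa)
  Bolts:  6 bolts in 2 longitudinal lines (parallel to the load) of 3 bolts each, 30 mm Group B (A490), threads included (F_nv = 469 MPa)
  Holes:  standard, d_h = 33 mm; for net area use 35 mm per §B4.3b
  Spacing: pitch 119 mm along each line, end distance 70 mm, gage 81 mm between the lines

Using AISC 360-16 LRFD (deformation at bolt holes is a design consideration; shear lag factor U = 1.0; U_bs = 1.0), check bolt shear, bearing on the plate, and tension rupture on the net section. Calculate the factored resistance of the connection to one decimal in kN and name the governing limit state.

1030.1 kN (net-section rupture governs)

Bolt shear: A_b = π(30)²/4 = 706.86 mm². φR_n = 0.75 × 469 × 706.86 × 6 × 1 = 1491.8 kN.
Bearing (14 mm plate, F_u = 450 MPa): end bolts L_c = 70 − 33/2 = 53.5, R_n = min(1.2×53.5×14×450, 2.4×30×14×450) = 404.46 kN/bolt; interior L_c = 119 − 33 = 86, R_n = 453.6 kN/bolt. φR_n = 0.75 × (2×404.46 + 4×453.6) = 1967.5 kN.
Tension rupture (net): A_n = (288 − 2×35)×14 = 3052 mm² (U = 1.0, A_e = A_n). φR_n = 0.75 × 450 × 3052 = 1030.1 kN.
Governing: min(1491.8, 1967.5, 1030.1) = 1030.1 kN → net-section rupture.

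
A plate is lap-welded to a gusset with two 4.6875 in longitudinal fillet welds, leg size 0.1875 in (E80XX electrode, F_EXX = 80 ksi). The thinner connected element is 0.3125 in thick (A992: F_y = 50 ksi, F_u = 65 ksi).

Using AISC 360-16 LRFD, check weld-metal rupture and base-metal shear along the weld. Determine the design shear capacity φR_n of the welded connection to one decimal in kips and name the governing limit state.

Weld metal: throat = 0.707×0.1875 = 0.13256 in, L = 2×4.6875 = 9.375 in. φR_n = 0.75 × 0.6 × 80 × 0.13256 × 9.375 = 44.7 kips.
Base metal shear (0.3125 in plate): yield φR_n = 1.0×0.6×50×0.3125×9.375 = 87.9 kips; rupture φR_n = 0.75×0.6×65×0.3125×9.375 = 85.7 kips; take 85.7 kips (rupture).
Governing: min(44.7, 85.7) = 44.7 kips → weld metal.

44.7 kips (weld metal governs)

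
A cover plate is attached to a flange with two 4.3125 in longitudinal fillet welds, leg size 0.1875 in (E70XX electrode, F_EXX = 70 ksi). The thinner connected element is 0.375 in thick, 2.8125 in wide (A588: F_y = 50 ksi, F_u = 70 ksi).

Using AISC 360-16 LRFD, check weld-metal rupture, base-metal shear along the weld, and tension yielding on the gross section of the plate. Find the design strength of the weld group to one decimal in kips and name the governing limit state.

Weld metal: throat = 0.707×0.1875 = 0.13256 in, L = 2×4.3125 = 8.625 in. φR_n = 0.75 × 0.6 × 70 × 0.13256 × 8.625 = 36.0 kips.
Base metal shear (0.375 in plate): yield φR_n = 1.0×0.6×50×0.375×8.625 = 97.0 kips; rupture φR_n = 0.75×0.6×70×0.375×8.625 = 101.9 kips; take 97.0 kips (yield).
Tension yield (gross): A_g = 2.8125×0.375 = 1.0547 in². φR_n = 0.90 × 50 × 1.0547 = 47.5 kips.
Governing: min(36.0, 97.0, 47.5) = 36.0 kips → weld metal.

36.0 kips (weld metal governs)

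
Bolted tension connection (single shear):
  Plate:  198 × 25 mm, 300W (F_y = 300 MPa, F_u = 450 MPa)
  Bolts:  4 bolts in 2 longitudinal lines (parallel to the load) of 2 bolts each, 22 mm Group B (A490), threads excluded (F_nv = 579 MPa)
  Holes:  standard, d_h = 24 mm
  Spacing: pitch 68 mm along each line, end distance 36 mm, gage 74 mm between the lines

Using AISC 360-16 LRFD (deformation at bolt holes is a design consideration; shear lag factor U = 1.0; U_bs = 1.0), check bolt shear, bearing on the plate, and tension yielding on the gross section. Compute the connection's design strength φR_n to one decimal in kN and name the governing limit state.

Bolt shear: A_b = π(22)²/4 = 380.13 mm². φR_n = 0.75 × 579 × 380.13 × 4 × 1 = 660.3 kN.
Bearing (25 mm plate, F_u = 450 MPa): end bolts L_c = 36 − 24/2 = 24, R_n = min(1.2×24×25×450, 2.4×22×25×450) = 324 kN/bolt; interior L_c = 68 − 24 = 44, R_n = 594 kN/bolt. φR_n = 0.75 × (2×324 + 2×594) = 1377.0 kN.
Tension yield (gross): A_g = 198×25 = 4950 mm². φR_n = 0.90 × 300 × 4950 = 1336.5 kN.
Governing: min(660.3, 1377.0, 1336.5) = 660.3 kN → bolt shear.

660.3 kN (bolt shear governs)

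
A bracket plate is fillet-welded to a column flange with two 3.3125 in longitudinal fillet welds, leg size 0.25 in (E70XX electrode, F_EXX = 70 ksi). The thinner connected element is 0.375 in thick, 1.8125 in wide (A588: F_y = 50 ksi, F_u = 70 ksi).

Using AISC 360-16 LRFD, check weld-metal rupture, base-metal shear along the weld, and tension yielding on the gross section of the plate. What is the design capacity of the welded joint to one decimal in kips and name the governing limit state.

30.6 kips (gross-section yield governs)

Weld metal: throat = 0.707×0.25 = 0.17675 in, L = 2×3.3125 = 6.625 in. φR_n = 0.75 × 0.6 × 70 × 0.17675 × 6.625 = 36.9 kips.
Base metal shear (0.375 in plate): yield φR_n = 1.0×0.6×50×0.375×6.625 = 74.5 kips; rupture φR_n = 0.75×0.6×70×0.375×6.625 = 78.3 kips; take 74.5 kips (yield).
Tension yield (gross): A_g = 1.8125×0.375 = 0.67969 in². φR_n = 0.90 × 50 × 0.67969 = 30.6 kips.
Governing: min(36.9, 74.5, 30.6) = 30.6 kips → gross-section yield.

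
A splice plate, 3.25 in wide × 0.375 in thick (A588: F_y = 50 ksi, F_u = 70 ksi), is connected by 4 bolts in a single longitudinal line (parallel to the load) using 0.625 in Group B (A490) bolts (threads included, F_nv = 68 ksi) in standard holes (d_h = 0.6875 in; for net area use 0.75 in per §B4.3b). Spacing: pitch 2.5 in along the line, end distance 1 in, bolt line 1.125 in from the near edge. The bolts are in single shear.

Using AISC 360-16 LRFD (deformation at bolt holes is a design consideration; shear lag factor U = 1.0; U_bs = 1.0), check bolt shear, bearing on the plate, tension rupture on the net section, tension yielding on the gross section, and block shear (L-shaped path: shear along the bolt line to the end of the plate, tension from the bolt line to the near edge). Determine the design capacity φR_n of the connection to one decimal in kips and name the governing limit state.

Bolt shear: A_b = π(0.625)²/4 = 0.3068 in². φR_n = 0.75 × 68 × 0.3068 × 4 × 1 = 62.6 kips.
Bearing (0.375 in plate, F_u = 70 ksi): end bolts L_c = 1 − 0.6875/2 = 0.65625, R_n = min(1.2×0.65625×0.375×70, 2.4×0.625×0.375×70) = 20.672 kips/bolt; interior L_c = 2.5 − 0.6875 = 1.8125, R_n = 39.375 kips/bolt. φR_n = 0.75 × (1×20.672 + 3×39.375) = 104.1 kips.
Tension rupture (net): A_n = (3.25 − 1×0.75)×0.375 = 0.9375 in² (U = 1.0, A_e = A_n). φR_n = 0.75 × 70 × 0.9375 = 49.2 kips.
Tension yield (gross): A_g = 3.25×0.375 = 1.2188 in². φR_n = 0.90 × 50 × 1.2188 = 54.8 kips.
Block shear: shear path 1×[1+3×2.5] = 1×8.5 in, A_gv = 3.1875, A_nv = 1×(8.5 − 3.5×0.75)×0.375 = 2.2031 in²; tension to near edge: (1.125 − 0.5×0.75)×0.375 = 0.28125 in². R_n = min(0.6×70×2.2031, 0.6×50×3.1875) + 1.0×70×0.28125 = min(92.53, 95.625) + 19.688 = 112.22 kips. φR_n = 0.75 × 112.22 = 84.2 kips.
Governing: min(62.6, 104.1, 49.2, 54.8, 84.2) = 49.2 kips → net-section rupture.

49.2 kips (net-section rupture governs)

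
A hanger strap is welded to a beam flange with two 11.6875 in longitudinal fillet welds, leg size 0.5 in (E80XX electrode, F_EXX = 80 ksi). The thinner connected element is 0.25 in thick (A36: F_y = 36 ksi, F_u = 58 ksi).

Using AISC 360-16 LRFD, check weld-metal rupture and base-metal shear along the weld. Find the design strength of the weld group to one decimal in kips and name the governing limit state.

Weld metal: throat = 0.707×0.5 = 0.3535 in, L = 2×11.6875 = 23.375 in. φR_n = 0.75 × 0.6 × 80 × 0.3535 × 23.375 = 297.5 kips.
Base metal shear (0.25 in plate): yield φR_n = 1.0×0.6×36×0.25×23.375 = 126.2 kips; rupture φR_n = 0.75×0.6×58×0.25×23.375 = 152.5 kips; take 126.2 kips (yield).
Governing: min(297.5, 126.2) = 126.2 kips → base-metal shear.

126.2 kips (base-metal shear governs)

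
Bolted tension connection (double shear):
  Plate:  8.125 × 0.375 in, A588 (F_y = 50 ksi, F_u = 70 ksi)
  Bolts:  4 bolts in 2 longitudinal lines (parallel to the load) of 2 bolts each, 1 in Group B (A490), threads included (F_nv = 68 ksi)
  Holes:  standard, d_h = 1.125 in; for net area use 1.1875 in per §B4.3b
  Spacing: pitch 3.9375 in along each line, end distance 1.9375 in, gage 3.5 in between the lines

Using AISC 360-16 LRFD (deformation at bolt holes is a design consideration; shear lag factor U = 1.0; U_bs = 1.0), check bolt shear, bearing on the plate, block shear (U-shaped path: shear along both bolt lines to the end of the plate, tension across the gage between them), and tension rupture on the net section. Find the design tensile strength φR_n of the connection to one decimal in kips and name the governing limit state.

113.2 kips (net-section rupture governs)

Bolt shear: A_b = π(1)²/4 = 0.7854 in². φR_n = 0.75 × 68 × 0.7854 × 4 × 2 = 320.4 kips.
Bearing (0.375 in plate, F_u = 70 ksi): end bolts L_c = 1.9375 − 1.125/2 = 1.375, R_n = min(1.2×1.375×0.375×70, 2.4×1×0.375×70) = 43.313 kips/bolt; interior L_c = 3.9375 − 1.125 = 2.8125, R_n = 63 kips/bolt. φR_n = 0.75 × (2×43.313 + 2×63) = 159.5 kips.
Block shear: shear path 2×[1.9375+1×3.9375] = 2×5.875 in, A_gv = 4.4063, A_nv = 2×(5.875 − 1.5×1.1875)×0.375 = 3.0703 in²; tension across gage: (3.5 − 1×1.1875)×0.375 = 0.86719 in². R_n = min(0.6×70×3.0703, 0.6×50×4.4063) + 1.0×70×0.86719 = min(128.95, 132.19) + 60.703 = 189.65 kips. φR_n = 0.75 × 189.65 = 142.2 kips.
Tension rupture (net): A_n = (8.125 − 2×1.1875)×0.375 = 2.1563 in² (U = 1.0, A_e = A_n). φR_n = 0.75 × 70 × 2.1563 = 113.2 kips.
Governing: min(320.4, 159.5, 142.2, 113.2) = 113.2 kips → net-section rupture.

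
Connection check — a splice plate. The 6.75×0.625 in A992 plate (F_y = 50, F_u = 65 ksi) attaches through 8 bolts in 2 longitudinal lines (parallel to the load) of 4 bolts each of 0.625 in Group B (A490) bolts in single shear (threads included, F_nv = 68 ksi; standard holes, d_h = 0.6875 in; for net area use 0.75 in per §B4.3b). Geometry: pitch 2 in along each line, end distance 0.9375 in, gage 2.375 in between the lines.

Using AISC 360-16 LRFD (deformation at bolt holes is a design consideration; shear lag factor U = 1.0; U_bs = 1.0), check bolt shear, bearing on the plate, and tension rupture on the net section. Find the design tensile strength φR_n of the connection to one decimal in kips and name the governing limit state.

Bolt shear: A_b = π(0.625)²/4 = 0.3068 in². φR_n = 0.75 × 68 × 0.3068 × 8 × 1 = 125.2 kips.
Bearing (0.625 in plate, F_u = 65 ksi): end bolts L_c = 0.9375 − 0.6875/2 = 0.59375, R_n = min(1.2×0.59375×0.625×65, 2.4×0.625×0.625×65) = 28.945 kips/bolt; interior L_c = 2 − 0.6875 = 1.3125, R_n = 60.938 kips/bolt. φR_n = 0.75 × (2×28.945 + 6×60.938) = 317.6 kips.
Tension rupture (net): A_n = (6.75 − 2×0.75)×0.625 = 3.2813 in² (U = 1.0, A_e = A_n). φR_n = 0.75 × 65 × 3.2813 = 160.0 kips.
Governing: min(125.2, 317.6, 160.0) = 125.2 kips → bolt shear.

125.2 kips (bolt shear governs)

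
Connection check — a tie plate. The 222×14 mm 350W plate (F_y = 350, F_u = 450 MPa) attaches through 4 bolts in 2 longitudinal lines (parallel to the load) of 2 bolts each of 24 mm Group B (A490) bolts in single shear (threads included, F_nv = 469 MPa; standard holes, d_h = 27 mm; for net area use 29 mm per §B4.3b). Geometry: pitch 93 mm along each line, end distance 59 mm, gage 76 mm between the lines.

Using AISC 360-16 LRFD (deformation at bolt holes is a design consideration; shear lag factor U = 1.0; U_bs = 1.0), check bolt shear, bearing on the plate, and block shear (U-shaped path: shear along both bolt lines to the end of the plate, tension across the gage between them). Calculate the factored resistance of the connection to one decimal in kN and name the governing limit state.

636.5 kN (bolt shear governs)

Bolt shear: A_b = π(24)²/4 = 452.39 mm². φR_n = 0.75 × 469 × 452.39 × 4 × 1 = 636.5 kN.
Bearing (14 mm plate, F_u = 450 MPa): end bolts L_c = 59 − 27/2 = 45.5, R_n = min(1.2×45.5×14×450, 2.4×24×14×450) = 343.98 kN/bolt; interior L_c = 93 − 27 = 66, R_n = 362.88 kN/bolt. φR_n = 0.75 × (2×343.98 + 2×362.88) = 1060.3 kN.
Block shear: shear path 2×[59+1×93] = 2×152 mm, A_gv = 4256, A_nv = 2×(152 − 1.5×29)×14 = 3038 mm²; tension across gage: (76 − 1×29)×14 = 658 mm². R_n = min(0.6×450×3038, 0.6×350×4256) + 1.0×450×658 = min(820.26, 893.76) + 296.1 = 1116.4 kN. φR_n = 0.75 × 1116.4 = 837.3 kN.
Governing: min(636.5, 1060.3, 837.3) = 636.5 kN → bolt shear.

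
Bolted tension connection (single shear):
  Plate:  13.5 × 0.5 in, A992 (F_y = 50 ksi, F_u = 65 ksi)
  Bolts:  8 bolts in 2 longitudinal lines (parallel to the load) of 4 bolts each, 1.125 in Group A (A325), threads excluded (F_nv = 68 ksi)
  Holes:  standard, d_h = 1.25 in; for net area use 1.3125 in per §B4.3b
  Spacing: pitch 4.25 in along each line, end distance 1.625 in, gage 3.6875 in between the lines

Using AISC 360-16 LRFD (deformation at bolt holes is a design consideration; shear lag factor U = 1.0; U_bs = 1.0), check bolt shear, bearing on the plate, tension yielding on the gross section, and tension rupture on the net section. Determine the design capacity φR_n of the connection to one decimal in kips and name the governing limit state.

265.1 kips (net-section rupture governs)

Bolt shear: A_b = π(1.125)²/4 = 0.99402 in². φR_n = 0.75 × 68 × 0.99402 × 8 × 1 = 405.6 kips.
Bearing (0.5 in plate, F_u = 65 ksi): end bolts L_c = 1.625 − 1.25/2 = 1, R_n = min(1.2×1×0.5×65, 2.4×1.125×0.5×65) = 39 kips/bolt; interior L_c = 4.25 − 1.25 = 3, R_n = 87.75 kips/bolt. φR_n = 0.75 × (2×39 + 6×87.75) = 453.4 kips.
Tension yield (gross): A_g = 13.5×0.5 = 6.75 in². φR_n = 0.90 × 50 × 6.75 = 303.8 kips.
Tension rupture (net): A_n = (13.5 − 2×1.3125)×0.5 = 5.4375 in² (U = 1.0, A_e = A_n). φR_n = 0.75 × 65 × 5.4375 = 265.1 kips.
Governing: min(405.6, 453.4, 303.8, 265.1) = 265.1 kips → net-section rupture.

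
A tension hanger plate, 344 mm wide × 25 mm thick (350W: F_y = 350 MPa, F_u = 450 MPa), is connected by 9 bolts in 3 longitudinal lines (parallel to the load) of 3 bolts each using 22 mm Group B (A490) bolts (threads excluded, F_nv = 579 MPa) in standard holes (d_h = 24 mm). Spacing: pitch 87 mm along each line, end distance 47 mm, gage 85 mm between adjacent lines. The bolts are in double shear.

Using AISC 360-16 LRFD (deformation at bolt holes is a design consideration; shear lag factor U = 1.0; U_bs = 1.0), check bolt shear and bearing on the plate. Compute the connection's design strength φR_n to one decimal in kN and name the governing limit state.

Bolt shear: A_b = π(22)²/4 = 380.13 mm². φR_n = 0.75 × 579 × 380.13 × 9 × 2 = 2971.3 kN.
Bearing (25 mm plate, F_u = 450 MPa): end bolts L_c = 47 − 24/2 = 35, R_n = min(1.2×35×25×450, 2.4×22×25×450) = 472.5 kN/bolt; interior L_c = 87 − 24 = 63, R_n = 594 kN/bolt. φR_n = 0.75 × (3×472.5 + 6×594) = 3736.1 kN.
Governing: min(2971.3, 3736.1) = 2971.3 kN → bolt shear.

2971.3 kN (bolt shear governs)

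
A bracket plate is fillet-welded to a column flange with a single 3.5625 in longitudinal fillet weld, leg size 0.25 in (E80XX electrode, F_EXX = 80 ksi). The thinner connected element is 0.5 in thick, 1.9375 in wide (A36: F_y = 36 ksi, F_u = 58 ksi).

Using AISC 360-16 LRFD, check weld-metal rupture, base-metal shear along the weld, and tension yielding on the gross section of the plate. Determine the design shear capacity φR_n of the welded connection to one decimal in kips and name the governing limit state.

Weld metal: throat = 0.707×0.25 = 0.17675 in, L = 3.5625 in. φR_n = 0.75 × 0.6 × 80 × 0.17675 × 3.5625 = 22.7 kips.
Base metal shear (0.5 in plate): yield φR_n = 1.0×0.6×36×0.5×3.5625 = 38.5 kips; rupture φR_n = 0.75×0.6×58×0.5×3.5625 = 46.5 kips; take 38.5 kips (yield).
Tension yield (gross): A_g = 1.9375×0.5 = 0.96875 in². φR_n = 0.90 × 36 × 0.96875 = 31.4 kips.
Governing: min(22.7, 38.5, 31.4) = 22.7 kips → weld metal.

22.7 kips (weld metal governs)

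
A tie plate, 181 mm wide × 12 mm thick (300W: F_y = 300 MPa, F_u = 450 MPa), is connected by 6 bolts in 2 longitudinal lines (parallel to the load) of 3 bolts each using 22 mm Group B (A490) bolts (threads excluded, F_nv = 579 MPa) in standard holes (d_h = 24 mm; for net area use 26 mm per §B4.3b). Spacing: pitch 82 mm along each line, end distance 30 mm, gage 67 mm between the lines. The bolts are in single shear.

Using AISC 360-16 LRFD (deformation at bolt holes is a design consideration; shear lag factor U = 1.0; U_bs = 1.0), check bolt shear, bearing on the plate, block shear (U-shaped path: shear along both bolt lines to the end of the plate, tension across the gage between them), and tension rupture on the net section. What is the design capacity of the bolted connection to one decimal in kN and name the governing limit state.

Bolt shear: A_b = π(22)²/4 = 380.13 mm². φR_n = 0.75 × 579 × 380.13 × 6 × 1 = 990.4 kN.
Bearing (12 mm plate, F_u = 450 MPa): end bolts L_c = 30 − 24/2 = 18, R_n = min(1.2×18×12×450, 2.4×22×12×450) = 116.64 kN/bolt; interior L_c = 82 − 24 = 58, R_n = 285.12 kN/bolt. φR_n = 0.75 × (2×116.64 + 4×285.12) = 1030.3 kN.
Block shear: shear path 2×[30+2×82] = 2×194 mm, A_gv = 4656, A_nv = 2×(194 − 2.5×26)×12 = 3096 mm²; tension across gage: (67 − 1×26)×12 = 492 mm². R_n = min(0.6×450×3096, 0.6×300×4656) + 1.0×450×492 = min(835.92, 838.08) + 221.4 = 1057.3 kN. φR_n = 0.75 × 1057.3 = 793.0 kN.
Tension rupture (net): A_n = (181 − 2×26)×12 = 1548 mm² (U = 1.0, A_e = A_n). φR_n = 0.75 × 450 × 1548 = 522.5 kN.
Governing: min(990.4, 1030.3, 793.0, 522.5) = 522.5 kN → net-section rupture.

522.5 kN (net-section rupture governs)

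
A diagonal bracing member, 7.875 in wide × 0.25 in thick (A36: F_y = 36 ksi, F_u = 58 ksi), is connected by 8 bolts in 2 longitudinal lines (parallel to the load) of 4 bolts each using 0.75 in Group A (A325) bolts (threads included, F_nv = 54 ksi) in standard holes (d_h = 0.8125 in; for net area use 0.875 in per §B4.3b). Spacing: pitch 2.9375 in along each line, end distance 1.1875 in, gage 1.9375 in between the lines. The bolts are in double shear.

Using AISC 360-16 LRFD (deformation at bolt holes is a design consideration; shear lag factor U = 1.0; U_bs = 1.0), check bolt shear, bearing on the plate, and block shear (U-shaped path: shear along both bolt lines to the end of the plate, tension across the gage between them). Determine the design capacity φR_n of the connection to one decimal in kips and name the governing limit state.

92.6 kips (block shear governs)

Bolt shear: A_b = π(0.75)²/4 = 0.44179 in². φR_n = 0.75 × 54 × 0.44179 × 8 × 2 = 286.3 kips.
Bearing (0.25 in plate, F_u = 58 ksi): end bolts L_c = 1.1875 − 0.8125/2 = 0.78125, R_n = min(1.2×0.78125×0.25×58, 2.4×0.75×0.25×58) = 13.594 kips/bolt; interior L_c = 2.9375 − 0.8125 = 2.125, R_n = 26.1 kips/bolt. φR_n = 0.75 × (2×13.594 + 6×26.1) = 137.8 kips.
Block shear: shear path 2×[1.1875+3×2.9375] = 2×10 in, A_gv = 5, A_nv = 2×(10 − 3.5×0.875)×0.25 = 3.4688 in²; tension across gage: (1.9375 − 1×0.875)×0.25 = 0.26563 in². R_n = min(0.6×58×3.4688, 0.6×36×5) + 1.0×58×0.26563 = min(120.71, 108) + 15.407 = 123.41 kips. φR_n = 0.75 × 123.41 = 92.6 kips.
Governing: min(286.3, 137.8, 92.6) = 92.6 kips → block shear.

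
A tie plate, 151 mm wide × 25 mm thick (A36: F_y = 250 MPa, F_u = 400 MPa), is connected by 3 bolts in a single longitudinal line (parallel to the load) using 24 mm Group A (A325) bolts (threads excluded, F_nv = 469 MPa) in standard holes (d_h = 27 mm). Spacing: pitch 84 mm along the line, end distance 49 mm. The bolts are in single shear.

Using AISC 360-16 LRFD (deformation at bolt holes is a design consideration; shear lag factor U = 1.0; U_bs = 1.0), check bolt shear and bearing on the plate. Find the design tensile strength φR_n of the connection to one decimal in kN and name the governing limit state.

Bolt shear: A_b = π(24)²/4 = 452.39 mm². φR_n = 0.75 × 469 × 452.39 × 3 × 1 = 477.4 kN.
Bearing (25 mm plate, F_u = 400 MPa): end bolts L_c = 49 − 27/2 = 35.5, R_n = min(1.2×35.5×25×400, 2.4×24×25×400) = 426 kN/bolt; interior L_c = 84 − 27 = 57, R_n = 576 kN/bolt. φR_n = 0.75 × (1×426 + 2×576) = 1183.5 kN.
Governing: min(477.4, 1183.5) = 477.4 kN → bolt shear.

477.4 kN (bolt shear governs)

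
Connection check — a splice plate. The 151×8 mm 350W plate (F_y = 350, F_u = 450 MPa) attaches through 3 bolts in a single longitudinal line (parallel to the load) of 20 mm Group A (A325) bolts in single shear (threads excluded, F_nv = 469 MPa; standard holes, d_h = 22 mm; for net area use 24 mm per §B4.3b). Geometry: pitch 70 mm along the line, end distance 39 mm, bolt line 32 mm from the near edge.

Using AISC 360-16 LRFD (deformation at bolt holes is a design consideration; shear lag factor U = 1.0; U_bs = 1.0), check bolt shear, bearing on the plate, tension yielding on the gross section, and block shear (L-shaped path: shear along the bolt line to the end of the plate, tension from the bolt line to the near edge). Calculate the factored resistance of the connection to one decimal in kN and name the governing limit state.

246.8 kN (block shear governs)

Bolt shear: A_b = π(20)²/4 = 314.16 mm². φR_n = 0.75 × 469 × 314.16 × 3 × 1 = 331.5 kN.
Bearing (8 mm plate, F_u = 450 MPa): end bolts L_c = 39 − 22/2 = 28, R_n = min(1.2×28×8×450, 2.4×20×8×450) = 120.96 kN/bolt; interior L_c = 70 − 22 = 48, R_n = 172.8 kN/bolt. φR_n = 0.75 × (1×120.96 + 2×172.8) = 349.9 kN.
Tension yield (gross): A_g = 151×8 = 1208 mm². φR_n = 0.90 × 350 × 1208 = 380.5 kN.
Block shear: shear path 1×[39+2×70] = 1×179 mm, A_gv = 1432, A_nv = 1×(179 − 2.5×24)×8 = 952 mm²; tension to near edge: (32 − 0.5×24)×8 = 160 mm². R_n = min(0.6×450×952, 0.6×350×1432) + 1.0×450×160 = min(257.04, 300.72) + 72 = 329.04 kN. φR_n = 0.75 × 329.04 = 246.8 kN.
Governing: min(331.5, 349.9, 380.5, 246.8) = 246.8 kN → block shear.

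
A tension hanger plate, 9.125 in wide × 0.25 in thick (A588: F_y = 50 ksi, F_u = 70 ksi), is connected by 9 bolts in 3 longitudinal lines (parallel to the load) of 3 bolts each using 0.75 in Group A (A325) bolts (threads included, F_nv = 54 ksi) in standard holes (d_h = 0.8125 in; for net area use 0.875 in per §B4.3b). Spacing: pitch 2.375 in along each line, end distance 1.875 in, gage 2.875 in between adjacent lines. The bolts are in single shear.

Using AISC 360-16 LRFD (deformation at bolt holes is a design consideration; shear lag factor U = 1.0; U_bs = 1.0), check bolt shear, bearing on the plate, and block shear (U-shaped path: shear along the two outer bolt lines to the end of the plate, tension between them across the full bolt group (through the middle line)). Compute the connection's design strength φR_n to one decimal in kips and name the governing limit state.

122.4 kips (block shear governs)

Bolt shear: A_b = π(0.75)²/4 = 0.44179 in². φR_n = 0.75 × 54 × 0.44179 × 9 × 1 = 161.0 kips.
Bearing (0.25 in plate, F_u = 70 ksi): end bolts L_c = 1.875 − 0.8125/2 = 1.46875, R_n = min(1.2×1.46875×0.25×70, 2.4×0.75×0.25×70) = 30.844 kips/bolt; interior L_c = 2.375 − 0.8125 = 1.5625, R_n = 31.5 kips/bolt. φR_n = 0.75 × (3×30.844 + 6×31.5) = 211.1 kips.
Block shear: shear path 2×[1.875+2×2.375] = 2×6.625 in, A_gv = 3.3125, A_nv = 2×(6.625 − 2.5×0.875)×0.25 = 2.2188 in²; tension across gage: (5.75 − 2×0.875)×0.25 = 1 in². R_n = min(0.6×70×2.2188, 0.6×50×3.3125) + 1.0×70×1 = min(93.19, 99.375) + 70 = 163.19 kips. φR_n = 0.75 × 163.19 = 122.4 kips.
Governing: min(161.0, 211.1, 122.4) = 122.4 kips → block shear.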